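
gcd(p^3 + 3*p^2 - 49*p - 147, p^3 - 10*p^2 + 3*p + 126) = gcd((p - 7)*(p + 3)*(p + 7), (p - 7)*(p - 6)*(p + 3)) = p^2 - 4*p - 21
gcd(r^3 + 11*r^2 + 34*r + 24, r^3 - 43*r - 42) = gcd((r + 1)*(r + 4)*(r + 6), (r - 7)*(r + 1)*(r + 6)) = r^2 + 7*r + 6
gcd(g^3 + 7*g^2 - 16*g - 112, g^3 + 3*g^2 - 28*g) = g^2 + 3*g - 28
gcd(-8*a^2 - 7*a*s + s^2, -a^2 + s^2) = a + s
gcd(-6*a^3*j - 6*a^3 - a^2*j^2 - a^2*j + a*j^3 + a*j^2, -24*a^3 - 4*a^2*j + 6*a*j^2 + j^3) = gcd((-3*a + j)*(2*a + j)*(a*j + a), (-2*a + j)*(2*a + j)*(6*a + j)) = 2*a + j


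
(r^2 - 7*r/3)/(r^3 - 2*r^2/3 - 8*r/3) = (7 - 3*r)/(-3*r^2 + 2*r + 8)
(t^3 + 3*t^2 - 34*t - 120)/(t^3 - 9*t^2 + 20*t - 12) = (t^2 + 9*t + 20)/(t^2 - 3*t + 2)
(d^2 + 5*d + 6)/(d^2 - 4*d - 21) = (d + 2)/(d - 7)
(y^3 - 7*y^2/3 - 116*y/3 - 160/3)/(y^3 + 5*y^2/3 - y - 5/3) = (y^2 - 4*y - 32)/(y^2 - 1)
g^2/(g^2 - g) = g/(g - 1)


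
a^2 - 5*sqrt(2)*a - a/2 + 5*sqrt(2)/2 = (a - 1/2)*(a - 5*sqrt(2))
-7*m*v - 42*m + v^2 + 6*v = (-7*m + v)*(v + 6)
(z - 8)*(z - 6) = z^2 - 14*z + 48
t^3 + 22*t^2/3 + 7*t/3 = t*(t + 1/3)*(t + 7)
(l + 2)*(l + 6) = l^2 + 8*l + 12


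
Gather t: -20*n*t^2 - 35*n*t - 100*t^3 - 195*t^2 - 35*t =-100*t^3 + t^2*(-20*n - 195) + t*(-35*n - 35)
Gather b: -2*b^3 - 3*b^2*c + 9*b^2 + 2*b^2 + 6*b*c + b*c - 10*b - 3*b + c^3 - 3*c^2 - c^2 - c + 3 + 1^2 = -2*b^3 + b^2*(11 - 3*c) + b*(7*c - 13) + c^3 - 4*c^2 - c + 4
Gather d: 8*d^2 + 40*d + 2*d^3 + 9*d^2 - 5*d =2*d^3 + 17*d^2 + 35*d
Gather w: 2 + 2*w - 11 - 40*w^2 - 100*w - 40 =-40*w^2 - 98*w - 49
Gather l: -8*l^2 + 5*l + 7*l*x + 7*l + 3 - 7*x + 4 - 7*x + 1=-8*l^2 + l*(7*x + 12) - 14*x + 8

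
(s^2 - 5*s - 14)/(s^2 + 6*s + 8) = (s - 7)/(s + 4)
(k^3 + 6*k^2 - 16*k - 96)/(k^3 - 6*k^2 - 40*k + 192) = (k + 4)/(k - 8)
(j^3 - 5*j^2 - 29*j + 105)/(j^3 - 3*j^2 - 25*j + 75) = (j - 7)/(j - 5)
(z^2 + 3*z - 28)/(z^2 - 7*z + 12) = (z + 7)/(z - 3)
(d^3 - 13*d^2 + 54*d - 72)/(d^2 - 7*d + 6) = (d^2 - 7*d + 12)/(d - 1)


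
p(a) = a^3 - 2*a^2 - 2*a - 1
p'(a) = 3*a^2 - 4*a - 2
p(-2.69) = -29.56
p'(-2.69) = 30.47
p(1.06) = -4.18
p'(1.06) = -2.87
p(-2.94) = -37.82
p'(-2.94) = 35.69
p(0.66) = -2.90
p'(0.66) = -3.33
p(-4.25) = -105.39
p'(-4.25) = 69.19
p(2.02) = -4.96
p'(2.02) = 2.16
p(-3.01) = -40.37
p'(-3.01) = 37.22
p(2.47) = -3.07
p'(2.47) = 6.42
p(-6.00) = -277.00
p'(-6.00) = 130.00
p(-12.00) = -1993.00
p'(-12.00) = 478.00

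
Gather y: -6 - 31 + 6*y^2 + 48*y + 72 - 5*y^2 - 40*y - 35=y^2 + 8*y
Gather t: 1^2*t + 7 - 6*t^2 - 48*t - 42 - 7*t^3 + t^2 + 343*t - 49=-7*t^3 - 5*t^2 + 296*t - 84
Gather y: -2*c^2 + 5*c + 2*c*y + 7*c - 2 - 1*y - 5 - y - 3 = -2*c^2 + 12*c + y*(2*c - 2) - 10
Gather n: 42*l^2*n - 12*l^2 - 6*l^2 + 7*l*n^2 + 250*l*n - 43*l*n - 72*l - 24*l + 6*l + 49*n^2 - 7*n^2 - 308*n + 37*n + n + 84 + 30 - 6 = -18*l^2 - 90*l + n^2*(7*l + 42) + n*(42*l^2 + 207*l - 270) + 108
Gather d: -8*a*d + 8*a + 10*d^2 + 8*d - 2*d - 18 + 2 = 8*a + 10*d^2 + d*(6 - 8*a) - 16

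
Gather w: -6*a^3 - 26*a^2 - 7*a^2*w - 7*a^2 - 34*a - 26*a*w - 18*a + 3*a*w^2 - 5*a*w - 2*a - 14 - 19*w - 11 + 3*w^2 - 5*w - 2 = -6*a^3 - 33*a^2 - 54*a + w^2*(3*a + 3) + w*(-7*a^2 - 31*a - 24) - 27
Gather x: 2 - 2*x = 2 - 2*x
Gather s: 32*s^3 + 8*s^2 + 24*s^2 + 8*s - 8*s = 32*s^3 + 32*s^2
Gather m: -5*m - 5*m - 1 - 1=-10*m - 2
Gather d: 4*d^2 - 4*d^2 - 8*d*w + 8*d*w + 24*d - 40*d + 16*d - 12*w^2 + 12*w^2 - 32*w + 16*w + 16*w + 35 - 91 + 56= 0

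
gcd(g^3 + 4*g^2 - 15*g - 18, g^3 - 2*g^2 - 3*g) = g^2 - 2*g - 3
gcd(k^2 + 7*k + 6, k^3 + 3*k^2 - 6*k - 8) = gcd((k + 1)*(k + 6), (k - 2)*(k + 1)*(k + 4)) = k + 1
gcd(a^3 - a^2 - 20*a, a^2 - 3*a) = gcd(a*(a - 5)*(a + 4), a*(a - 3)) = a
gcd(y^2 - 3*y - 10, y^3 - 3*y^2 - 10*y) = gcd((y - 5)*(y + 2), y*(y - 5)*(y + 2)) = y^2 - 3*y - 10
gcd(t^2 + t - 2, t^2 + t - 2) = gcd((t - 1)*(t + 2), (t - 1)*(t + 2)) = t^2 + t - 2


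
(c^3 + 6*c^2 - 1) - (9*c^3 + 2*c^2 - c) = -8*c^3 + 4*c^2 + c - 1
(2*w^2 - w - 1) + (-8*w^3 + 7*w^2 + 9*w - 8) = -8*w^3 + 9*w^2 + 8*w - 9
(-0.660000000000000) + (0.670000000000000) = 0.0100000000000000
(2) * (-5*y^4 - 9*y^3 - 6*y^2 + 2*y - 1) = -10*y^4 - 18*y^3 - 12*y^2 + 4*y - 2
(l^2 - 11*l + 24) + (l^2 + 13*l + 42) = 2*l^2 + 2*l + 66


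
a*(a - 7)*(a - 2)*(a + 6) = a^4 - 3*a^3 - 40*a^2 + 84*a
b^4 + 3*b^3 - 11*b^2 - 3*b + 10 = (b - 2)*(b - 1)*(b + 1)*(b + 5)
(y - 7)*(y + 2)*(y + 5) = y^3 - 39*y - 70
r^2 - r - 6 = (r - 3)*(r + 2)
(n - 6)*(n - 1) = n^2 - 7*n + 6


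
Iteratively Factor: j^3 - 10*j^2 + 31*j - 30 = (j - 2)*(j^2 - 8*j + 15) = (j - 3)*(j - 2)*(j - 5)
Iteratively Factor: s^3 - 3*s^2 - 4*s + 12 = (s - 3)*(s^2 - 4) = (s - 3)*(s - 2)*(s + 2)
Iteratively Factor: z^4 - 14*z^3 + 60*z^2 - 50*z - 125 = (z - 5)*(z^3 - 9*z^2 + 15*z + 25) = (z - 5)*(z + 1)*(z^2 - 10*z + 25) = (z - 5)^2*(z + 1)*(z - 5)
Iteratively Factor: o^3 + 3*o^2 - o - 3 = (o - 1)*(o^2 + 4*o + 3) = (o - 1)*(o + 3)*(o + 1)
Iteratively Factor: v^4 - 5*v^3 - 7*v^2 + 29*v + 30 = (v + 2)*(v^3 - 7*v^2 + 7*v + 15) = (v - 3)*(v + 2)*(v^2 - 4*v - 5) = (v - 5)*(v - 3)*(v + 2)*(v + 1)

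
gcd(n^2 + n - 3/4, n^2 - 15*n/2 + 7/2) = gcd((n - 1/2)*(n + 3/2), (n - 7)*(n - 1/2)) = n - 1/2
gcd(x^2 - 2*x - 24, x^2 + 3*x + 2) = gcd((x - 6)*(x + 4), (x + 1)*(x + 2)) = 1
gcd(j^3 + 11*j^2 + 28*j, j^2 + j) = j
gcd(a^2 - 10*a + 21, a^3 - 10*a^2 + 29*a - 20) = 1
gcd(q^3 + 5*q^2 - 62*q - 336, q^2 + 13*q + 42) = q^2 + 13*q + 42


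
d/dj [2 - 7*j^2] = -14*j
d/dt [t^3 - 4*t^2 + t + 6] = 3*t^2 - 8*t + 1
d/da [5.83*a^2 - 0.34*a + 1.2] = 11.66*a - 0.34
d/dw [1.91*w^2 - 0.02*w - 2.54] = 3.82*w - 0.02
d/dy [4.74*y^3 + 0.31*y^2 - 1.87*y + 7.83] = 14.22*y^2 + 0.62*y - 1.87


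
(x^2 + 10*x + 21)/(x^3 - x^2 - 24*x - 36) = (x + 7)/(x^2 - 4*x - 12)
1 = 1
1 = 1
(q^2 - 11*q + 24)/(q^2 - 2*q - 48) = (q - 3)/(q + 6)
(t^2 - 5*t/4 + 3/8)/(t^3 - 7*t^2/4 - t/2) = (-8*t^2 + 10*t - 3)/(2*t*(-4*t^2 + 7*t + 2))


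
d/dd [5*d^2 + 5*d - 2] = 10*d + 5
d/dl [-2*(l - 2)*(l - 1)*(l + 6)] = -6*l^2 - 12*l + 32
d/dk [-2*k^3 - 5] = -6*k^2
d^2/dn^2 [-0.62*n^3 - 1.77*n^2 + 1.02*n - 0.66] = -3.72*n - 3.54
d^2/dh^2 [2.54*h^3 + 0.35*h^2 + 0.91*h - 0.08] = 15.24*h + 0.7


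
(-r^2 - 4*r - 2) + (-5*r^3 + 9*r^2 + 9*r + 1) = -5*r^3 + 8*r^2 + 5*r - 1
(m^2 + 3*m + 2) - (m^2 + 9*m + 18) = -6*m - 16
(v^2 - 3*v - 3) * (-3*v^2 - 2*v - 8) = -3*v^4 + 7*v^3 + 7*v^2 + 30*v + 24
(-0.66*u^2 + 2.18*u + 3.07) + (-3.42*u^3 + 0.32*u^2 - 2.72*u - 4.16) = -3.42*u^3 - 0.34*u^2 - 0.54*u - 1.09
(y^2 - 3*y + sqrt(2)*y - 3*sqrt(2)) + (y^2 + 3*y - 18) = 2*y^2 + sqrt(2)*y - 18 - 3*sqrt(2)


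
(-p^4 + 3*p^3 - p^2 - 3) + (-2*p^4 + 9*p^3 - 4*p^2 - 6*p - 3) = -3*p^4 + 12*p^3 - 5*p^2 - 6*p - 6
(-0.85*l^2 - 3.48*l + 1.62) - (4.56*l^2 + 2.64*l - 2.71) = -5.41*l^2 - 6.12*l + 4.33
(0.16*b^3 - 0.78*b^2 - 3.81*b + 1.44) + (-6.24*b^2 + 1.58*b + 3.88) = 0.16*b^3 - 7.02*b^2 - 2.23*b + 5.32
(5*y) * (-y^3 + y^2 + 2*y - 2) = -5*y^4 + 5*y^3 + 10*y^2 - 10*y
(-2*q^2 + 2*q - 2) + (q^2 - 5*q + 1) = -q^2 - 3*q - 1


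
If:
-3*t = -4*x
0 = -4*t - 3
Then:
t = -3/4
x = -9/16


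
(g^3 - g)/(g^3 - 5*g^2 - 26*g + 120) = (g^3 - g)/(g^3 - 5*g^2 - 26*g + 120)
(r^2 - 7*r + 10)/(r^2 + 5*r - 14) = (r - 5)/(r + 7)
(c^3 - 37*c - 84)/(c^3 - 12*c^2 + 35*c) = (c^2 + 7*c + 12)/(c*(c - 5))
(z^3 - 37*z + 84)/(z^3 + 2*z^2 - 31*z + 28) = (z - 3)/(z - 1)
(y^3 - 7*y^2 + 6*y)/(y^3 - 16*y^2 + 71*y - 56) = y*(y - 6)/(y^2 - 15*y + 56)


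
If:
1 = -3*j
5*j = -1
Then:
No Solution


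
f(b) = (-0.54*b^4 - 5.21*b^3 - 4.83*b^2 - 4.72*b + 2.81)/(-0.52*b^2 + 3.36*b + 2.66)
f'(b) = (1.04*b - 3.36)*(-0.54*b^4 - 5.21*b^3 - 4.83*b^2 - 4.72*b + 2.81)/(-0.52*b^2 + 3.36*b + 2.66)^2 + (-2.16*b^3 - 15.63*b^2 - 9.66*b - 4.72)/(-0.52*b^2 + 3.36*b + 2.66) = (0.5616*b^5 - 2.734*b^4 - 40.7568*b^3 - 60.259*b^2 - 22.7732*b - 21.9968)/(0.2704*b^4 - 3.4944*b^3 + 8.5232*b^2 + 17.8752*b + 7.0756)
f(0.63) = -0.76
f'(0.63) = -3.39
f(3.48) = -46.04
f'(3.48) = -41.04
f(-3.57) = -6.73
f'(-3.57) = 1.48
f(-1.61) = -3.91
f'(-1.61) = 0.25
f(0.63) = -0.76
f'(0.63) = -3.39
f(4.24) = -89.40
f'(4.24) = -77.42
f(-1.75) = -3.98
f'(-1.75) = 0.73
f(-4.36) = -7.69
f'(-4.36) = 0.91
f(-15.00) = 65.36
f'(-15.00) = -16.23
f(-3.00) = -5.82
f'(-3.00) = 1.68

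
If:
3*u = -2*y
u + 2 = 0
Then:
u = -2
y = 3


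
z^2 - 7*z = z*(z - 7)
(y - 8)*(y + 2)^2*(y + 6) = y^4 + 2*y^3 - 52*y^2 - 200*y - 192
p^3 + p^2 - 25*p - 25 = (p - 5)*(p + 1)*(p + 5)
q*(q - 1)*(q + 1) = q^3 - q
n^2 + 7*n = n*(n + 7)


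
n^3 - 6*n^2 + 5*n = n*(n - 5)*(n - 1)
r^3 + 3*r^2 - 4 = (r - 1)*(r + 2)^2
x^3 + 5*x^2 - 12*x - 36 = (x - 3)*(x + 2)*(x + 6)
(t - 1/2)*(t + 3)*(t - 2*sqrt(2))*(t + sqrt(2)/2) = t^4 - 3*sqrt(2)*t^3/2 + 5*t^3/2 - 15*sqrt(2)*t^2/4 - 7*t^2/2 - 5*t + 9*sqrt(2)*t/4 + 3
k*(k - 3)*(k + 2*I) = k^3 - 3*k^2 + 2*I*k^2 - 6*I*k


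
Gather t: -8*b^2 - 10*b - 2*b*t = -8*b^2 - 2*b*t - 10*b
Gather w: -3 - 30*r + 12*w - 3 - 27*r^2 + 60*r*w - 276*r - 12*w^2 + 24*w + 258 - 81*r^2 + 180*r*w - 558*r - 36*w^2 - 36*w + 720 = -108*r^2 + 240*r*w - 864*r - 48*w^2 + 972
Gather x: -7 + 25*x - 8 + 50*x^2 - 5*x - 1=50*x^2 + 20*x - 16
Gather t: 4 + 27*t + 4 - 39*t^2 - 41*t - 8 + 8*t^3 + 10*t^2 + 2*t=8*t^3 - 29*t^2 - 12*t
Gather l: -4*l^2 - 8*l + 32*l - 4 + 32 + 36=-4*l^2 + 24*l + 64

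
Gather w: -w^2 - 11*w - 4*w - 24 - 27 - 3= -w^2 - 15*w - 54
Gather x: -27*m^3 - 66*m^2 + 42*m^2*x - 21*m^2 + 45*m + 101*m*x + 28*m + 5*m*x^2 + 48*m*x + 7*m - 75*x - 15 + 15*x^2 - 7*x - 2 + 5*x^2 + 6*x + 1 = -27*m^3 - 87*m^2 + 80*m + x^2*(5*m + 20) + x*(42*m^2 + 149*m - 76) - 16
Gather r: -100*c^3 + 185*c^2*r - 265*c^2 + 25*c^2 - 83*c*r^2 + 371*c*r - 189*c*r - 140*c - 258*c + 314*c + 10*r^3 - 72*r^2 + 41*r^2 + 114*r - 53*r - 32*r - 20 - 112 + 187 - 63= -100*c^3 - 240*c^2 - 84*c + 10*r^3 + r^2*(-83*c - 31) + r*(185*c^2 + 182*c + 29) - 8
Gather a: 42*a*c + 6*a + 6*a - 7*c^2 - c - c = a*(42*c + 12) - 7*c^2 - 2*c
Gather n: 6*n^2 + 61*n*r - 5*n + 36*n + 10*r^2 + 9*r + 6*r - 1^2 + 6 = 6*n^2 + n*(61*r + 31) + 10*r^2 + 15*r + 5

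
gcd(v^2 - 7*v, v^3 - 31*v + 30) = 1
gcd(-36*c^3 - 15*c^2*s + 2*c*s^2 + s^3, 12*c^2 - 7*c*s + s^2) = -4*c + s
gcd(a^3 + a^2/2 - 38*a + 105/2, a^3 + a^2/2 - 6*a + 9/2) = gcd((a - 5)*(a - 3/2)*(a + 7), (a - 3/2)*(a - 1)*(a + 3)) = a - 3/2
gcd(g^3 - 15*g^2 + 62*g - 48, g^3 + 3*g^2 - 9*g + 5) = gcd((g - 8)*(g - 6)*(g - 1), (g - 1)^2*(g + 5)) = g - 1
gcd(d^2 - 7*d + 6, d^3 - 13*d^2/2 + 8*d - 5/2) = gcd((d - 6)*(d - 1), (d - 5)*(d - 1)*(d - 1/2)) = d - 1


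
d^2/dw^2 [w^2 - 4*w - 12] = 2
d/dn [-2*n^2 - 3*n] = -4*n - 3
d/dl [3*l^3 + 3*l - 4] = 9*l^2 + 3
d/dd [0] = 0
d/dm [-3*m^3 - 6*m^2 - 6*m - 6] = -9*m^2 - 12*m - 6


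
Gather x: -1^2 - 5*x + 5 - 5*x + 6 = 10 - 10*x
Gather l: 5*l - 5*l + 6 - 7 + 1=0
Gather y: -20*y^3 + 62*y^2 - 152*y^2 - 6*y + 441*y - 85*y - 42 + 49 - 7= -20*y^3 - 90*y^2 + 350*y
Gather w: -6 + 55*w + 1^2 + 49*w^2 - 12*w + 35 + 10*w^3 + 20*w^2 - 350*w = 10*w^3 + 69*w^2 - 307*w + 30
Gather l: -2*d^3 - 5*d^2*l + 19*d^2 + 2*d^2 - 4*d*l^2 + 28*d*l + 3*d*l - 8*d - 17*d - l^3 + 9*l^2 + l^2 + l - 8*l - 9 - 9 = -2*d^3 + 21*d^2 - 25*d - l^3 + l^2*(10 - 4*d) + l*(-5*d^2 + 31*d - 7) - 18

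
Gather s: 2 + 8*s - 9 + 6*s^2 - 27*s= 6*s^2 - 19*s - 7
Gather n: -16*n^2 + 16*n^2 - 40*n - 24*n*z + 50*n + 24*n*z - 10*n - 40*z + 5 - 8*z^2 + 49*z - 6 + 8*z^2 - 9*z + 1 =0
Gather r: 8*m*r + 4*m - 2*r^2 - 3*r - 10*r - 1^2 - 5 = 4*m - 2*r^2 + r*(8*m - 13) - 6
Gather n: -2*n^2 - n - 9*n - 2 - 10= -2*n^2 - 10*n - 12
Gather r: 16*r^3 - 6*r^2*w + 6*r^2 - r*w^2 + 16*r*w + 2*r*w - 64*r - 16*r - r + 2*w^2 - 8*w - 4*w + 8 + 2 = 16*r^3 + r^2*(6 - 6*w) + r*(-w^2 + 18*w - 81) + 2*w^2 - 12*w + 10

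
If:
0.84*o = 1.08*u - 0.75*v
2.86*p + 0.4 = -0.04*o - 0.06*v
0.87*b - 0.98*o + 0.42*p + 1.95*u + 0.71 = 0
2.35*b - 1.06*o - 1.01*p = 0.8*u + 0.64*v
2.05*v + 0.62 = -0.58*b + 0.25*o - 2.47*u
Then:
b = -0.79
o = -1.46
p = -0.13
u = -0.72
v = 0.61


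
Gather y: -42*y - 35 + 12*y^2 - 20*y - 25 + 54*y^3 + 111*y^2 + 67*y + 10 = 54*y^3 + 123*y^2 + 5*y - 50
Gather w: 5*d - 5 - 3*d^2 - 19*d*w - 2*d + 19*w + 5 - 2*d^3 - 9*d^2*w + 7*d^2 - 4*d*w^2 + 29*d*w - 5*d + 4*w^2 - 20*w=-2*d^3 + 4*d^2 - 2*d + w^2*(4 - 4*d) + w*(-9*d^2 + 10*d - 1)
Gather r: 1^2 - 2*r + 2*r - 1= 0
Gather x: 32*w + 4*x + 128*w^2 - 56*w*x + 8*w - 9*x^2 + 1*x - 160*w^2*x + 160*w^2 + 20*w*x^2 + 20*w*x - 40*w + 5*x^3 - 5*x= 288*w^2 + 5*x^3 + x^2*(20*w - 9) + x*(-160*w^2 - 36*w)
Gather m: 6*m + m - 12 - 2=7*m - 14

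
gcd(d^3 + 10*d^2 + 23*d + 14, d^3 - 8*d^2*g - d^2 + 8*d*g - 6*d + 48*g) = d + 2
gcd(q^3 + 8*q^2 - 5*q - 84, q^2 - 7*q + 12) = q - 3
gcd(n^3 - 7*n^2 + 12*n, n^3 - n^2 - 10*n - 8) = n - 4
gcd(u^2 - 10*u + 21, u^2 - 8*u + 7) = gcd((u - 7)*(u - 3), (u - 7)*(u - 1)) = u - 7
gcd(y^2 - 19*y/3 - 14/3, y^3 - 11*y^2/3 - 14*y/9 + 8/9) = y + 2/3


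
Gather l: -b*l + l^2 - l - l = l^2 + l*(-b - 2)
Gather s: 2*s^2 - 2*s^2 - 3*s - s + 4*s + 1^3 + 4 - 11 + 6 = 0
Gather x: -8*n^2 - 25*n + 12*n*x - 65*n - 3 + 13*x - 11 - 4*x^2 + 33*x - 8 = -8*n^2 - 90*n - 4*x^2 + x*(12*n + 46) - 22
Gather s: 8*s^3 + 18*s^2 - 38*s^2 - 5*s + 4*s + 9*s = 8*s^3 - 20*s^2 + 8*s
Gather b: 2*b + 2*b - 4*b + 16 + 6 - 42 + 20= 0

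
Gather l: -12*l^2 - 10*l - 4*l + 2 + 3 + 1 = -12*l^2 - 14*l + 6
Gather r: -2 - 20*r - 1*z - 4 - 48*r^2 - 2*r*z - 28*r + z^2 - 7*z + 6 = -48*r^2 + r*(-2*z - 48) + z^2 - 8*z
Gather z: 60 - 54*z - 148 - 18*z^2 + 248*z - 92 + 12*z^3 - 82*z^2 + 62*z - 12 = 12*z^3 - 100*z^2 + 256*z - 192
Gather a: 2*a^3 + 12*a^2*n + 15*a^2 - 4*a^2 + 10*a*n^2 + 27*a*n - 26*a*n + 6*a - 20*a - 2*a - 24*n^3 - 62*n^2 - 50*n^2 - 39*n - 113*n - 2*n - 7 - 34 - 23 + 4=2*a^3 + a^2*(12*n + 11) + a*(10*n^2 + n - 16) - 24*n^3 - 112*n^2 - 154*n - 60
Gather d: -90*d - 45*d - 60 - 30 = -135*d - 90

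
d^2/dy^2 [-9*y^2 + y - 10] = -18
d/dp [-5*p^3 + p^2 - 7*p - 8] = -15*p^2 + 2*p - 7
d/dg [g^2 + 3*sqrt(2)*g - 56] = 2*g + 3*sqrt(2)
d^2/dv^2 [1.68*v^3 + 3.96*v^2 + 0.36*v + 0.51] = 10.08*v + 7.92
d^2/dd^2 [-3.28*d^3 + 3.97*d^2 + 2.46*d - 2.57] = 7.94 - 19.68*d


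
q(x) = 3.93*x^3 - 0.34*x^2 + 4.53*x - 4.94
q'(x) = 11.79*x^2 - 0.68*x + 4.53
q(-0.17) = -5.74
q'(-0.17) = 4.99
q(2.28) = 50.20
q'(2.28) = 64.27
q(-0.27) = -6.27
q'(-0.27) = 5.57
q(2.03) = 35.73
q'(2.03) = 51.74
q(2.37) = 56.20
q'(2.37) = 69.14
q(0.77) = 0.14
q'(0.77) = 11.00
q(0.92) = 2.00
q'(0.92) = 13.88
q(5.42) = 635.36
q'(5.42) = 347.19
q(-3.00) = -127.70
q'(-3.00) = 112.68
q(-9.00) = -2938.22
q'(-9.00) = 965.64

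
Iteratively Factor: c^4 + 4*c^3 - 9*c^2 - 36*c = (c + 3)*(c^3 + c^2 - 12*c) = c*(c + 3)*(c^2 + c - 12) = c*(c + 3)*(c + 4)*(c - 3)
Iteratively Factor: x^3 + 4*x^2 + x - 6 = (x - 1)*(x^2 + 5*x + 6) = (x - 1)*(x + 2)*(x + 3)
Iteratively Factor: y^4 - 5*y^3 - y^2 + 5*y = (y - 1)*(y^3 - 4*y^2 - 5*y) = (y - 5)*(y - 1)*(y^2 + y) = y*(y - 5)*(y - 1)*(y + 1)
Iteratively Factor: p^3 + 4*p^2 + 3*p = (p + 3)*(p^2 + p) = p*(p + 3)*(p + 1)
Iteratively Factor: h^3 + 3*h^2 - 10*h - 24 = (h + 2)*(h^2 + h - 12) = (h - 3)*(h + 2)*(h + 4)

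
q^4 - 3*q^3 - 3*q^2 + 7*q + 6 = (q - 3)*(q - 2)*(q + 1)^2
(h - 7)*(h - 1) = h^2 - 8*h + 7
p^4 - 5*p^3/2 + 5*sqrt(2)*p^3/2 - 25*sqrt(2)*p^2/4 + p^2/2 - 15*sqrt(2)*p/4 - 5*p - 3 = (p - 3)*(p + 1/2)*(p + sqrt(2)/2)*(p + 2*sqrt(2))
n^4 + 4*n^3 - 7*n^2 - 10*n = n*(n - 2)*(n + 1)*(n + 5)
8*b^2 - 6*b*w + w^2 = (-4*b + w)*(-2*b + w)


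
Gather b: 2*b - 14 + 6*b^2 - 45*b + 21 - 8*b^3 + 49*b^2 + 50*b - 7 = -8*b^3 + 55*b^2 + 7*b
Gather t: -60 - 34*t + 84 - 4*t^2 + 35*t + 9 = -4*t^2 + t + 33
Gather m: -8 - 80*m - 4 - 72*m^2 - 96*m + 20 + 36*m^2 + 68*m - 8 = -36*m^2 - 108*m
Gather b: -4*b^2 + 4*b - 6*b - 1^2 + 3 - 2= -4*b^2 - 2*b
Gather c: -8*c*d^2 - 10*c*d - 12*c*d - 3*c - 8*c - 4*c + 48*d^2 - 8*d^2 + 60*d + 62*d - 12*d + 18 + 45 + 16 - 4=c*(-8*d^2 - 22*d - 15) + 40*d^2 + 110*d + 75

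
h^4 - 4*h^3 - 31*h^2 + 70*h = h*(h - 7)*(h - 2)*(h + 5)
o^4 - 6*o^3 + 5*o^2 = o^2*(o - 5)*(o - 1)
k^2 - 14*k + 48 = (k - 8)*(k - 6)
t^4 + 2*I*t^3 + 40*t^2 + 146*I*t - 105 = (t - 7*I)*(t + I)*(t + 3*I)*(t + 5*I)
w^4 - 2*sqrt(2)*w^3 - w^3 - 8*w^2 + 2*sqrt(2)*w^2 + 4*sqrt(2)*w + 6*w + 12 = (w - 2)*(w + 1)*(w - 3*sqrt(2))*(w + sqrt(2))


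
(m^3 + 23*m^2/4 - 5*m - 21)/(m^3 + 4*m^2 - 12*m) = (m + 7/4)/m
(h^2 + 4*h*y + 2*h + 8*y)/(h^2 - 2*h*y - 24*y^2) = (-h - 2)/(-h + 6*y)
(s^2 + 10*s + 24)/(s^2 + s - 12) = (s + 6)/(s - 3)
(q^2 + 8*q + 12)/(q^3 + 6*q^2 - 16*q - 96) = (q + 2)/(q^2 - 16)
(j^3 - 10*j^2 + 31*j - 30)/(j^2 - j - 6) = (j^2 - 7*j + 10)/(j + 2)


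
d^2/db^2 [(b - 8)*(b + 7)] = 2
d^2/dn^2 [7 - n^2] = -2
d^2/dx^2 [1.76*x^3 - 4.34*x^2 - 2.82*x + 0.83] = 10.56*x - 8.68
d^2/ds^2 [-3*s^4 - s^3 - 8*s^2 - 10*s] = -36*s^2 - 6*s - 16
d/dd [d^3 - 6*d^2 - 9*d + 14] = 3*d^2 - 12*d - 9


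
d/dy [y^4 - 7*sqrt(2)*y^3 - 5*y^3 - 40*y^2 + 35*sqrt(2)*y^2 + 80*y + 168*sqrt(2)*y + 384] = 4*y^3 - 21*sqrt(2)*y^2 - 15*y^2 - 80*y + 70*sqrt(2)*y + 80 + 168*sqrt(2)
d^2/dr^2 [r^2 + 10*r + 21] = 2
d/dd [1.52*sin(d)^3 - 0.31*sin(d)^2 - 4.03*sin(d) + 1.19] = (4.56*sin(d)^2 - 0.62*sin(d) - 4.03)*cos(d)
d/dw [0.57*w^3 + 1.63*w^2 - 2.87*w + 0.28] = 1.71*w^2 + 3.26*w - 2.87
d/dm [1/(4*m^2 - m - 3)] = (1 - 8*m)/(-4*m^2 + m + 3)^2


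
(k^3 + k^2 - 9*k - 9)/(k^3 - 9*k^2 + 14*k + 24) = (k^2 - 9)/(k^2 - 10*k + 24)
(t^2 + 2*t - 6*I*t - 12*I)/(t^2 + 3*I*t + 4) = (t^2 + t*(2 - 6*I) - 12*I)/(t^2 + 3*I*t + 4)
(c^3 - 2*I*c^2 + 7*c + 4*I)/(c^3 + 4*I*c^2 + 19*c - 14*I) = (c^3 - 2*I*c^2 + 7*c + 4*I)/(c^3 + 4*I*c^2 + 19*c - 14*I)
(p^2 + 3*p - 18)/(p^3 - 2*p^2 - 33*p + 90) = 1/(p - 5)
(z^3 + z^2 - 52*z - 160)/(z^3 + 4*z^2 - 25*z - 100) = (z - 8)/(z - 5)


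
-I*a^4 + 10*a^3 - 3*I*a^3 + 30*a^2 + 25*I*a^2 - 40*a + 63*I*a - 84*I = (a + 4)*(a + 3*I)*(a + 7*I)*(-I*a + I)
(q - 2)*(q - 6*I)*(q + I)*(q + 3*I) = q^4 - 2*q^3 - 2*I*q^3 + 21*q^2 + 4*I*q^2 - 42*q + 18*I*q - 36*I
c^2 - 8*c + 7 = (c - 7)*(c - 1)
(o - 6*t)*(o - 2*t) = o^2 - 8*o*t + 12*t^2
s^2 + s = s*(s + 1)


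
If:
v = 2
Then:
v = 2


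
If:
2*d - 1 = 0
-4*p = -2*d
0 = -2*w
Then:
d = 1/2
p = 1/4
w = 0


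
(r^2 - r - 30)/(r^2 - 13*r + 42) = (r + 5)/(r - 7)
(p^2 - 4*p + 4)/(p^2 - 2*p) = (p - 2)/p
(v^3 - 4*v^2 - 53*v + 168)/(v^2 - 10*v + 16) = (v^2 + 4*v - 21)/(v - 2)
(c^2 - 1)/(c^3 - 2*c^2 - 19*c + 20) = (c + 1)/(c^2 - c - 20)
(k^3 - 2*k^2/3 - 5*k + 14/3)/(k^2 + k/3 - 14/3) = k - 1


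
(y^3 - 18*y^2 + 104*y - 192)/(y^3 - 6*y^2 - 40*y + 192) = (y - 6)/(y + 6)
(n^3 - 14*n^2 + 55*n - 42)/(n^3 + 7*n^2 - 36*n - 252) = (n^2 - 8*n + 7)/(n^2 + 13*n + 42)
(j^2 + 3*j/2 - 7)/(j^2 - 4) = (j + 7/2)/(j + 2)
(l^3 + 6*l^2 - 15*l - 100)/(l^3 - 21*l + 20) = (l + 5)/(l - 1)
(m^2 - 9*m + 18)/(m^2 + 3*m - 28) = (m^2 - 9*m + 18)/(m^2 + 3*m - 28)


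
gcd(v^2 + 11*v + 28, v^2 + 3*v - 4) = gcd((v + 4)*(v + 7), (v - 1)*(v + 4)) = v + 4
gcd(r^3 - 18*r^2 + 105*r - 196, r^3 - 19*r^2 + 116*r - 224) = r^2 - 11*r + 28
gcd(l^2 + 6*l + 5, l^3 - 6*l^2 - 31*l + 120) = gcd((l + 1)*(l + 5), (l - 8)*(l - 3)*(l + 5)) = l + 5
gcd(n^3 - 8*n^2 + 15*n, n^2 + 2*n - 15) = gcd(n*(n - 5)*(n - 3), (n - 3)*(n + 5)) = n - 3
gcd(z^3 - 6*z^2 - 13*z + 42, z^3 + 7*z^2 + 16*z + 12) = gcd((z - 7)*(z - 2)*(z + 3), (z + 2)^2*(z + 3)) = z + 3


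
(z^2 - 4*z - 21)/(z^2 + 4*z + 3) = (z - 7)/(z + 1)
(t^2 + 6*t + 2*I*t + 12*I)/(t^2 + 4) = (t + 6)/(t - 2*I)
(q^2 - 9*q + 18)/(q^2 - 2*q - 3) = (q - 6)/(q + 1)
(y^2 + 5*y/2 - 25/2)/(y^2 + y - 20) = (y - 5/2)/(y - 4)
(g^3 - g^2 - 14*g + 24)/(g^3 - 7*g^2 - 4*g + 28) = (g^2 + g - 12)/(g^2 - 5*g - 14)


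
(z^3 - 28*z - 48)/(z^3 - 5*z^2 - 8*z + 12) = (z + 4)/(z - 1)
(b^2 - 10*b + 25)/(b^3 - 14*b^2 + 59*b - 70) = (b - 5)/(b^2 - 9*b + 14)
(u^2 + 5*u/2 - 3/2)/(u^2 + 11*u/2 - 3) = (u + 3)/(u + 6)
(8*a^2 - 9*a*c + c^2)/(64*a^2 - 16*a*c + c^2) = (a - c)/(8*a - c)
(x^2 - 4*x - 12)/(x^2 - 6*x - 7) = (-x^2 + 4*x + 12)/(-x^2 + 6*x + 7)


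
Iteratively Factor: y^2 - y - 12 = (y - 4)*(y + 3)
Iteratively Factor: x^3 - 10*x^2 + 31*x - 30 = (x - 3)*(x^2 - 7*x + 10) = (x - 5)*(x - 3)*(x - 2)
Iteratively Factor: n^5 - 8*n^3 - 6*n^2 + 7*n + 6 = (n - 3)*(n^4 + 3*n^3 + n^2 - 3*n - 2) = (n - 3)*(n + 1)*(n^3 + 2*n^2 - n - 2) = (n - 3)*(n - 1)*(n + 1)*(n^2 + 3*n + 2) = (n - 3)*(n - 1)*(n + 1)*(n + 2)*(n + 1)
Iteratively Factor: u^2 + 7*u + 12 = (u + 4)*(u + 3)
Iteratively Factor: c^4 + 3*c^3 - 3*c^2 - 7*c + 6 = (c + 3)*(c^3 - 3*c + 2) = (c - 1)*(c + 3)*(c^2 + c - 2) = (c - 1)^2*(c + 3)*(c + 2)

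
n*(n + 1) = n^2 + n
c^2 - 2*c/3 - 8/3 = (c - 2)*(c + 4/3)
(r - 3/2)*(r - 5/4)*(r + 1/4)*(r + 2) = r^4 - r^3/2 - 61*r^2/16 + 91*r/32 + 15/16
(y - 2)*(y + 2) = y^2 - 4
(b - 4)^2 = b^2 - 8*b + 16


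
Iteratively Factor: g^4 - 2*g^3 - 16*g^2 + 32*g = (g - 2)*(g^3 - 16*g) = (g - 4)*(g - 2)*(g^2 + 4*g) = g*(g - 4)*(g - 2)*(g + 4)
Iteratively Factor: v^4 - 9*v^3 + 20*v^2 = (v)*(v^3 - 9*v^2 + 20*v) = v^2*(v^2 - 9*v + 20) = v^2*(v - 5)*(v - 4)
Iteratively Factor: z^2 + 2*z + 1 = (z + 1)*(z + 1)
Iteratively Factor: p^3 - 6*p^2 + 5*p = (p)*(p^2 - 6*p + 5) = p*(p - 5)*(p - 1)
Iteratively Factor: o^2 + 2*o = (o)*(o + 2)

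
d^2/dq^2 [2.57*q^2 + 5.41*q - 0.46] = 5.14000000000000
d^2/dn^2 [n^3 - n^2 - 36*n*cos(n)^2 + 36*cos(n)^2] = 72*n*cos(2*n) + 6*n - 72*sqrt(2)*cos(2*n + pi/4) - 2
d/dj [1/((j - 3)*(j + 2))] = (1 - 2*j)/(j^4 - 2*j^3 - 11*j^2 + 12*j + 36)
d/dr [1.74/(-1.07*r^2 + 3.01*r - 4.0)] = (3.7236*r - 5.2374)/(1.07*r^2 - 3.01*r + 4.0)^2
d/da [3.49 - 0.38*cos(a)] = 0.38*sin(a)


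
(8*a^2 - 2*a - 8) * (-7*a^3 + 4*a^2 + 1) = -56*a^5 + 46*a^4 + 48*a^3 - 24*a^2 - 2*a - 8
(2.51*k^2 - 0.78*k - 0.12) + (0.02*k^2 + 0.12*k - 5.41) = 2.53*k^2 - 0.66*k - 5.53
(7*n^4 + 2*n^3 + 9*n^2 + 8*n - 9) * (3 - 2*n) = -14*n^5 + 17*n^4 - 12*n^3 + 11*n^2 + 42*n - 27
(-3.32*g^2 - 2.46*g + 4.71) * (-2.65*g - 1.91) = 8.798*g^3 + 12.8602*g^2 - 7.7829*g - 8.9961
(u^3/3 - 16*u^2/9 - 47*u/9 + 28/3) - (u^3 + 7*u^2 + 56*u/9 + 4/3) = -2*u^3/3 - 79*u^2/9 - 103*u/9 + 8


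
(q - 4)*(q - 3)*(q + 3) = q^3 - 4*q^2 - 9*q + 36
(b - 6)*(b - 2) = b^2 - 8*b + 12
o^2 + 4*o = o*(o + 4)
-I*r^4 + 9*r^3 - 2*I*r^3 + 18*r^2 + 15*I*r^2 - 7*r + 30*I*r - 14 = (r + 2)*(r + I)*(r + 7*I)*(-I*r + 1)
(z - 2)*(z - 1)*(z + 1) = z^3 - 2*z^2 - z + 2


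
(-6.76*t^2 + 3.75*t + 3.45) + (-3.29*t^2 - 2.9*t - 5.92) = -10.05*t^2 + 0.85*t - 2.47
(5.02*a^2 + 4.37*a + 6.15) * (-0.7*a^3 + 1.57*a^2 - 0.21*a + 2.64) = -3.514*a^5 + 4.8224*a^4 + 1.5017*a^3 + 21.9906*a^2 + 10.2453*a + 16.236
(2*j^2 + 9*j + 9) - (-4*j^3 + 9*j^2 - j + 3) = 4*j^3 - 7*j^2 + 10*j + 6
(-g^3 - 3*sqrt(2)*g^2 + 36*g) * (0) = 0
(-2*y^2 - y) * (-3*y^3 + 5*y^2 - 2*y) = 6*y^5 - 7*y^4 - y^3 + 2*y^2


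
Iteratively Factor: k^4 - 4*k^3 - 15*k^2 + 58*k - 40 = (k - 2)*(k^3 - 2*k^2 - 19*k + 20) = (k - 5)*(k - 2)*(k^2 + 3*k - 4) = (k - 5)*(k - 2)*(k + 4)*(k - 1)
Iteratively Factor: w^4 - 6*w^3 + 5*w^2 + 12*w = (w)*(w^3 - 6*w^2 + 5*w + 12) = w*(w - 3)*(w^2 - 3*w - 4) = w*(w - 4)*(w - 3)*(w + 1)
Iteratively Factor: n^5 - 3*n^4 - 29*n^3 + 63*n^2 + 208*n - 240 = (n + 3)*(n^4 - 6*n^3 - 11*n^2 + 96*n - 80) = (n - 5)*(n + 3)*(n^3 - n^2 - 16*n + 16) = (n - 5)*(n - 4)*(n + 3)*(n^2 + 3*n - 4) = (n - 5)*(n - 4)*(n + 3)*(n + 4)*(n - 1)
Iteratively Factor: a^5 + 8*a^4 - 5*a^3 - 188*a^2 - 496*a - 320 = (a + 4)*(a^4 + 4*a^3 - 21*a^2 - 104*a - 80) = (a + 4)^2*(a^3 - 21*a - 20) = (a + 1)*(a + 4)^2*(a^2 - a - 20) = (a + 1)*(a + 4)^3*(a - 5)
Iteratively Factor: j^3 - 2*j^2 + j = (j - 1)*(j^2 - j) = j*(j - 1)*(j - 1)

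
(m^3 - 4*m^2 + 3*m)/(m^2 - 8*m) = (m^2 - 4*m + 3)/(m - 8)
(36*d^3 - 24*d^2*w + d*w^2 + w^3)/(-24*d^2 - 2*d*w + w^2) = (-36*d^3 + 24*d^2*w - d*w^2 - w^3)/(24*d^2 + 2*d*w - w^2)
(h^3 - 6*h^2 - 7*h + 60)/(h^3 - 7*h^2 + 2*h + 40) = (h + 3)/(h + 2)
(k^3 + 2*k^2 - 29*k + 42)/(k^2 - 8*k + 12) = (k^2 + 4*k - 21)/(k - 6)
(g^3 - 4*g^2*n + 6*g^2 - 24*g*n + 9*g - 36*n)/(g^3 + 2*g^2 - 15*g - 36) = (g - 4*n)/(g - 4)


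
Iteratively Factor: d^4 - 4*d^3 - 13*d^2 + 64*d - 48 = (d - 3)*(d^3 - d^2 - 16*d + 16) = (d - 4)*(d - 3)*(d^2 + 3*d - 4) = (d - 4)*(d - 3)*(d + 4)*(d - 1)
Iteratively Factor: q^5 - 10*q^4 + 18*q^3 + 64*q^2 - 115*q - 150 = (q - 5)*(q^4 - 5*q^3 - 7*q^2 + 29*q + 30) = (q - 5)^2*(q^3 - 7*q - 6) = (q - 5)^2*(q + 1)*(q^2 - q - 6) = (q - 5)^2*(q + 1)*(q + 2)*(q - 3)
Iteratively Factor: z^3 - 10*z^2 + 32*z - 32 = (z - 2)*(z^2 - 8*z + 16) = (z - 4)*(z - 2)*(z - 4)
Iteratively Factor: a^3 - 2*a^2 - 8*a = (a - 4)*(a^2 + 2*a) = a*(a - 4)*(a + 2)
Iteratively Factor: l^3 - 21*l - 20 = (l - 5)*(l^2 + 5*l + 4) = (l - 5)*(l + 4)*(l + 1)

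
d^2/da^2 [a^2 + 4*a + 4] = 2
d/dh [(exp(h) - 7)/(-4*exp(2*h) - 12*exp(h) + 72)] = ((exp(h) - 7)*(2*exp(h) + 3) - exp(2*h) - 3*exp(h) + 18)*exp(h)/(4*(exp(2*h) + 3*exp(h) - 18)^2)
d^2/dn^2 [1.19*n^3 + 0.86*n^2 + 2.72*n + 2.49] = 7.14*n + 1.72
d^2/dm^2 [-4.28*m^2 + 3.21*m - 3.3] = -8.56000000000000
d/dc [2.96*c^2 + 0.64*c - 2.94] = 5.92*c + 0.64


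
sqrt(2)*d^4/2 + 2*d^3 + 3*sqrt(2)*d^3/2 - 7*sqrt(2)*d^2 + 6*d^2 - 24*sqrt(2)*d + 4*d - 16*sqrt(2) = (d + 2)*(d - 2*sqrt(2))*(d + 4*sqrt(2))*(sqrt(2)*d/2 + sqrt(2)/2)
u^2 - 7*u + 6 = (u - 6)*(u - 1)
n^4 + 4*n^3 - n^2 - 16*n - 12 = (n - 2)*(n + 1)*(n + 2)*(n + 3)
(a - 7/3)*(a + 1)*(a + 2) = a^3 + 2*a^2/3 - 5*a - 14/3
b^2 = b^2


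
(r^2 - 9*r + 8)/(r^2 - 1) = (r - 8)/(r + 1)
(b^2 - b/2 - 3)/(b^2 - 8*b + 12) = (b + 3/2)/(b - 6)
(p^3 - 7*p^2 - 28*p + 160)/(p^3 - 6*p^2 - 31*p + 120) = (p - 4)/(p - 3)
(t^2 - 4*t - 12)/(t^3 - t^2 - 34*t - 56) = (t - 6)/(t^2 - 3*t - 28)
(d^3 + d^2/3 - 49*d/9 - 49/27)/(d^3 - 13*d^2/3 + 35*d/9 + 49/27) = (3*d + 7)/(3*d - 7)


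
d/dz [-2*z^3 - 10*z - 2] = -6*z^2 - 10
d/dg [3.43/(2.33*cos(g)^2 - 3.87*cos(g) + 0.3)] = (15.9838*cos(g) - 13.2741)*sin(g)/(2.33*cos(g)^2 - 3.87*cos(g) + 0.3)^2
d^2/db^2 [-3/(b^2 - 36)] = 18*(-b^2 - 12)/(b^2 - 36)^3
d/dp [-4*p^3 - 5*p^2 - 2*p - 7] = -12*p^2 - 10*p - 2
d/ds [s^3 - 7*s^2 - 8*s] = 3*s^2 - 14*s - 8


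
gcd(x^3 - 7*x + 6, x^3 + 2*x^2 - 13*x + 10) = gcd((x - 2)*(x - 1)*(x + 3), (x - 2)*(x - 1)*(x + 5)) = x^2 - 3*x + 2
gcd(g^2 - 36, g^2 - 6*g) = g - 6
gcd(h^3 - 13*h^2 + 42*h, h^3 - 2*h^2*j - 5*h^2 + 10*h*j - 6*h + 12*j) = h - 6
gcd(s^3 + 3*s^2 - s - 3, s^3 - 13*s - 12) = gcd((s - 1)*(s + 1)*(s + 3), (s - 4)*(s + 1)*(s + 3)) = s^2 + 4*s + 3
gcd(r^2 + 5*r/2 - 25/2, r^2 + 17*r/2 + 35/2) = r + 5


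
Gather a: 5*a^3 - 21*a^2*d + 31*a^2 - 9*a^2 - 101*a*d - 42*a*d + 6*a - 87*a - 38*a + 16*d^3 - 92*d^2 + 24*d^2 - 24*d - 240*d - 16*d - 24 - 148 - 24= 5*a^3 + a^2*(22 - 21*d) + a*(-143*d - 119) + 16*d^3 - 68*d^2 - 280*d - 196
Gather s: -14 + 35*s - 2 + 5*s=40*s - 16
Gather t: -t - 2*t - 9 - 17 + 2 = -3*t - 24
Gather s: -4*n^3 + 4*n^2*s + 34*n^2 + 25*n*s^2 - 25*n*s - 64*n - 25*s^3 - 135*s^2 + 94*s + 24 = -4*n^3 + 34*n^2 - 64*n - 25*s^3 + s^2*(25*n - 135) + s*(4*n^2 - 25*n + 94) + 24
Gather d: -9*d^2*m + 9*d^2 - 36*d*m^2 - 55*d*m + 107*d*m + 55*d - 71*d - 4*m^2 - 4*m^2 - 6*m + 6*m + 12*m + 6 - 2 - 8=d^2*(9 - 9*m) + d*(-36*m^2 + 52*m - 16) - 8*m^2 + 12*m - 4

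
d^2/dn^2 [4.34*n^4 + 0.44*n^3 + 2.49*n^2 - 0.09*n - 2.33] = 52.08*n^2 + 2.64*n + 4.98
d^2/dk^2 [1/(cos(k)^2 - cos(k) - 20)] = (4*sin(k)^4 - 83*sin(k)^2 - 65*cos(k)/4 - 3*cos(3*k)/4 + 37)/(sin(k)^2 + cos(k) + 19)^3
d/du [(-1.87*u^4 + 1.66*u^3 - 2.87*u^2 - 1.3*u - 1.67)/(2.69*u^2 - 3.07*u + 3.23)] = (-10.0606*u^5 + 21.6881*u^4 - 34.3528*u^3 + 28.3933*u^2 - 9.5556*u - 9.3259)/(7.2361*u^4 - 16.5166*u^3 + 26.8023*u^2 - 19.8322*u + 10.4329)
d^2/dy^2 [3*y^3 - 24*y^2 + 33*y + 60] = 18*y - 48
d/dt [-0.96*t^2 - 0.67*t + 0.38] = -1.92*t - 0.67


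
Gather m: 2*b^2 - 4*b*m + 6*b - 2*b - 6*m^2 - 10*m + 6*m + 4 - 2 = 2*b^2 + 4*b - 6*m^2 + m*(-4*b - 4) + 2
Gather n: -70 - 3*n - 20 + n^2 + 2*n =n^2 - n - 90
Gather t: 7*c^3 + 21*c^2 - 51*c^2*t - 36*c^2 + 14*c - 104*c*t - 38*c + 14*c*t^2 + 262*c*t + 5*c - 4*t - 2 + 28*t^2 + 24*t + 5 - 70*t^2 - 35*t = 7*c^3 - 15*c^2 - 19*c + t^2*(14*c - 42) + t*(-51*c^2 + 158*c - 15) + 3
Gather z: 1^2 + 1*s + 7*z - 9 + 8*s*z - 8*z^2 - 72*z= s - 8*z^2 + z*(8*s - 65) - 8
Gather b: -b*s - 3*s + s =-b*s - 2*s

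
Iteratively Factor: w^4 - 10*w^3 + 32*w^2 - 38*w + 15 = (w - 5)*(w^3 - 5*w^2 + 7*w - 3) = (w - 5)*(w - 1)*(w^2 - 4*w + 3) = (w - 5)*(w - 1)^2*(w - 3)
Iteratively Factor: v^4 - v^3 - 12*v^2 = (v)*(v^3 - v^2 - 12*v) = v*(v + 3)*(v^2 - 4*v) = v^2*(v + 3)*(v - 4)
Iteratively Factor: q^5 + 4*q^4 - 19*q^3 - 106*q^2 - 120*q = (q + 3)*(q^4 + q^3 - 22*q^2 - 40*q) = (q - 5)*(q + 3)*(q^3 + 6*q^2 + 8*q) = (q - 5)*(q + 2)*(q + 3)*(q^2 + 4*q) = (q - 5)*(q + 2)*(q + 3)*(q + 4)*(q)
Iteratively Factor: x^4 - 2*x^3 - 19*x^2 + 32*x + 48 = (x - 4)*(x^3 + 2*x^2 - 11*x - 12) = (x - 4)*(x + 1)*(x^2 + x - 12) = (x - 4)*(x - 3)*(x + 1)*(x + 4)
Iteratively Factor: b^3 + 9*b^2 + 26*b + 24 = (b + 4)*(b^2 + 5*b + 6) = (b + 2)*(b + 4)*(b + 3)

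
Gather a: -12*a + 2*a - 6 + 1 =-10*a - 5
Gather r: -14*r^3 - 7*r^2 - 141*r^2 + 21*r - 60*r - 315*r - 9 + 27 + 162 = -14*r^3 - 148*r^2 - 354*r + 180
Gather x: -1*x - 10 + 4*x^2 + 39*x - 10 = 4*x^2 + 38*x - 20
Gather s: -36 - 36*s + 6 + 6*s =-30*s - 30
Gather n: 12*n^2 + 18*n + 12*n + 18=12*n^2 + 30*n + 18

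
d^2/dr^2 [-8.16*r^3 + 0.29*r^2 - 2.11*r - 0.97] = 0.58 - 48.96*r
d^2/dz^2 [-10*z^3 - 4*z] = -60*z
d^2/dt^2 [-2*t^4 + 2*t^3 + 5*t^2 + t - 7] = -24*t^2 + 12*t + 10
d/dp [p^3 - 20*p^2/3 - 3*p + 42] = 3*p^2 - 40*p/3 - 3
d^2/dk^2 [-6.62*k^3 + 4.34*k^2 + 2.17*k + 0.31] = 8.68 - 39.72*k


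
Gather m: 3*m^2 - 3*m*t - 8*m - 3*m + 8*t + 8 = 3*m^2 + m*(-3*t - 11) + 8*t + 8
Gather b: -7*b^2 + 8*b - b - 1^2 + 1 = -7*b^2 + 7*b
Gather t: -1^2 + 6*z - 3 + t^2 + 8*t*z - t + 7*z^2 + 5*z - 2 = t^2 + t*(8*z - 1) + 7*z^2 + 11*z - 6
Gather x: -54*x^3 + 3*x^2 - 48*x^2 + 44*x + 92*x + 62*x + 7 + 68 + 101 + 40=-54*x^3 - 45*x^2 + 198*x + 216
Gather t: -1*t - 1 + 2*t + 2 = t + 1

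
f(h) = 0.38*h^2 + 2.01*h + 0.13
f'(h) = 0.76*h + 2.01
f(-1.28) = -1.82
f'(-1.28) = 1.04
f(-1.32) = -1.86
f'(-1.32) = 1.01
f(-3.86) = -1.97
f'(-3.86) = -0.92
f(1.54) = 4.13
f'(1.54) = 3.18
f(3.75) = 13.01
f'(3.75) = 4.86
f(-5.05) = -0.33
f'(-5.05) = -1.83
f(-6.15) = 2.14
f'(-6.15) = -2.66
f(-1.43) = -1.97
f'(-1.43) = 0.92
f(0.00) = 0.13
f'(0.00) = 2.01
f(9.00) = 49.00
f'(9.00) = 8.85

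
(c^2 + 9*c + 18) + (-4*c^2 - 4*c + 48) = -3*c^2 + 5*c + 66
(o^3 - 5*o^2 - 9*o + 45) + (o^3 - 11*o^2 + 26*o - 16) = 2*o^3 - 16*o^2 + 17*o + 29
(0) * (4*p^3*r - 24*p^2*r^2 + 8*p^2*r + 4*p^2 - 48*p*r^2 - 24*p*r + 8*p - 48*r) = 0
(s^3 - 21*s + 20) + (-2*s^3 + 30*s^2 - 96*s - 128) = -s^3 + 30*s^2 - 117*s - 108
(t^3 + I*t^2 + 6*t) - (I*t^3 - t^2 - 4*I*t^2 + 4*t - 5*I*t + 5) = t^3 - I*t^3 + t^2 + 5*I*t^2 + 2*t + 5*I*t - 5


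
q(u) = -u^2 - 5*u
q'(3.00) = -11.00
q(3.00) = -24.00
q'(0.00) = -5.00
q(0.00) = 0.00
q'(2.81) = -10.62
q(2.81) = -21.95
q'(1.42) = -7.84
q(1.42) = -9.12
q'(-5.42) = 5.84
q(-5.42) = -2.28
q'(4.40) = -13.80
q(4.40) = -41.36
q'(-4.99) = 4.98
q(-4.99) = 0.05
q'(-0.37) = -4.26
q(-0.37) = 1.71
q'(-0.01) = -4.98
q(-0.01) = 0.05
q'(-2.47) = -0.06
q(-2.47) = 6.25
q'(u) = -2*u - 5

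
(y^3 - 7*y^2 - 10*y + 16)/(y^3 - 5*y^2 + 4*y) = (y^2 - 6*y - 16)/(y*(y - 4))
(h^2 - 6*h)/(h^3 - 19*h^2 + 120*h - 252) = h/(h^2 - 13*h + 42)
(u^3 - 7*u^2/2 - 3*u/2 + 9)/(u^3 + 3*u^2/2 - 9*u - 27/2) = (u - 2)/(u + 3)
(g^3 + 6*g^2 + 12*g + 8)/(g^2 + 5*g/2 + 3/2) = 2*(g^3 + 6*g^2 + 12*g + 8)/(2*g^2 + 5*g + 3)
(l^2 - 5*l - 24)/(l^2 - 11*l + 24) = (l + 3)/(l - 3)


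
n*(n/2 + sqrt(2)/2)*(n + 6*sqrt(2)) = n^3/2 + 7*sqrt(2)*n^2/2 + 6*n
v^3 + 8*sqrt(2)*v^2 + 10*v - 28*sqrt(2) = (v - sqrt(2))*(v + 2*sqrt(2))*(v + 7*sqrt(2))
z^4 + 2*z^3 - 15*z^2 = z^2*(z - 3)*(z + 5)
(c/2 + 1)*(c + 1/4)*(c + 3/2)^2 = c^4/2 + 21*c^3/8 + 19*c^2/4 + 105*c/32 + 9/16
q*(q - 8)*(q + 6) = q^3 - 2*q^2 - 48*q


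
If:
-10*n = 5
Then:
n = -1/2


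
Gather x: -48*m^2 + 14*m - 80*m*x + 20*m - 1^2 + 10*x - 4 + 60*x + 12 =-48*m^2 + 34*m + x*(70 - 80*m) + 7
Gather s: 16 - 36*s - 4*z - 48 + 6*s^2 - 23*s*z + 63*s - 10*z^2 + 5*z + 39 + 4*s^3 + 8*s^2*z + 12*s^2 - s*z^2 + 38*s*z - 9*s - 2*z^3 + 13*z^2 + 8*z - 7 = 4*s^3 + s^2*(8*z + 18) + s*(-z^2 + 15*z + 18) - 2*z^3 + 3*z^2 + 9*z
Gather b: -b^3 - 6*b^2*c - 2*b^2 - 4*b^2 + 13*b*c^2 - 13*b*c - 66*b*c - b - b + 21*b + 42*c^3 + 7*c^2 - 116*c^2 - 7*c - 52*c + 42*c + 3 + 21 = -b^3 + b^2*(-6*c - 6) + b*(13*c^2 - 79*c + 19) + 42*c^3 - 109*c^2 - 17*c + 24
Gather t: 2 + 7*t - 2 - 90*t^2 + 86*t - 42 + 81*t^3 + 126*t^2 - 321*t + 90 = 81*t^3 + 36*t^2 - 228*t + 48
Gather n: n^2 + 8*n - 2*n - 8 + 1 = n^2 + 6*n - 7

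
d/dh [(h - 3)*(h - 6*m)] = 2*h - 6*m - 3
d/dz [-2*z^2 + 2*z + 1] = 2 - 4*z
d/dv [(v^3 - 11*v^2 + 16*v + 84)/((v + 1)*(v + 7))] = (v^4 + 16*v^3 - 83*v^2 - 322*v - 560)/(v^4 + 16*v^3 + 78*v^2 + 112*v + 49)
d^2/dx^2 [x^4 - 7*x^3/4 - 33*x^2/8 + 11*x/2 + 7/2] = 12*x^2 - 21*x/2 - 33/4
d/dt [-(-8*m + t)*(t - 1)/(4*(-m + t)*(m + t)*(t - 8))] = ((m - t)*(m + t)*(8*m - t)*(t - 1) + (m - t)*(m + t)*(t - 8)*(-8*m + 2*t - 1) + (m - t)*(8*m - t)*(t - 8)*(t - 1) - (m + t)*(8*m - t)*(t - 8)*(t - 1))/(4*(m - t)^2*(m + t)^2*(t - 8)^2)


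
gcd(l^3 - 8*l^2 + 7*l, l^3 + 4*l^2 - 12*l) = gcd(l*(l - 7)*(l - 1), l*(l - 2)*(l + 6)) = l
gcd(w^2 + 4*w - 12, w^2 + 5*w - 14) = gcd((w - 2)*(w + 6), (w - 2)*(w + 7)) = w - 2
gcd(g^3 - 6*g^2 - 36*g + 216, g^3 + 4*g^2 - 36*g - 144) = g^2 - 36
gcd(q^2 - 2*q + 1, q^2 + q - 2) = q - 1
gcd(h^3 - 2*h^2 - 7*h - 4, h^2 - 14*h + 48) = 1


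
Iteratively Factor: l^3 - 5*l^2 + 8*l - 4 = (l - 2)*(l^2 - 3*l + 2) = (l - 2)*(l - 1)*(l - 2)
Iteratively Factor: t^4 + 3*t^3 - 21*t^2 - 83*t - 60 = (t - 5)*(t^3 + 8*t^2 + 19*t + 12) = (t - 5)*(t + 1)*(t^2 + 7*t + 12) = (t - 5)*(t + 1)*(t + 3)*(t + 4)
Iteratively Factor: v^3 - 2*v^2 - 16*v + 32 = (v - 2)*(v^2 - 16) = (v - 4)*(v - 2)*(v + 4)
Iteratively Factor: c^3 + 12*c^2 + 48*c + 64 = (c + 4)*(c^2 + 8*c + 16) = (c + 4)^2*(c + 4)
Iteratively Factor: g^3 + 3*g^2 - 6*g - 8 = (g + 1)*(g^2 + 2*g - 8) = (g - 2)*(g + 1)*(g + 4)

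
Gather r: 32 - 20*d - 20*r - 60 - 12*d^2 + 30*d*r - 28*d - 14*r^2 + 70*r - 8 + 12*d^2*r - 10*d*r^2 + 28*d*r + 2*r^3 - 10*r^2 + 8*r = -12*d^2 - 48*d + 2*r^3 + r^2*(-10*d - 24) + r*(12*d^2 + 58*d + 58) - 36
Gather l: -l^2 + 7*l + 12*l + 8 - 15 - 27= -l^2 + 19*l - 34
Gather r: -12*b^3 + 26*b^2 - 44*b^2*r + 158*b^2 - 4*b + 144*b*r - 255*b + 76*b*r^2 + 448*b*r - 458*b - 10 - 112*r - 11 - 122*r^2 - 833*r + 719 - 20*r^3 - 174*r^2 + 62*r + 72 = -12*b^3 + 184*b^2 - 717*b - 20*r^3 + r^2*(76*b - 296) + r*(-44*b^2 + 592*b - 883) + 770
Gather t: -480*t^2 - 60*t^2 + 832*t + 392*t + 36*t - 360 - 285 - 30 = -540*t^2 + 1260*t - 675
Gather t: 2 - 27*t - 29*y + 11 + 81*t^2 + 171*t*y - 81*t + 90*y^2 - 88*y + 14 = 81*t^2 + t*(171*y - 108) + 90*y^2 - 117*y + 27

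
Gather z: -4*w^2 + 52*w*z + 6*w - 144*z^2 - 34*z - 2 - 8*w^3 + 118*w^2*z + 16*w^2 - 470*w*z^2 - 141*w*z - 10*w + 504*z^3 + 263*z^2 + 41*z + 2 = -8*w^3 + 12*w^2 - 4*w + 504*z^3 + z^2*(119 - 470*w) + z*(118*w^2 - 89*w + 7)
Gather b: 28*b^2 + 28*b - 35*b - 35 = 28*b^2 - 7*b - 35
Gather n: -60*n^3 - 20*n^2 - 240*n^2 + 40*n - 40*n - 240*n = -60*n^3 - 260*n^2 - 240*n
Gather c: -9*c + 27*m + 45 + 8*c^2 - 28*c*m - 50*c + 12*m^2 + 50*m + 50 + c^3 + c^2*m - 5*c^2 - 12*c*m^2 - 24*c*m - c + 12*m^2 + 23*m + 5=c^3 + c^2*(m + 3) + c*(-12*m^2 - 52*m - 60) + 24*m^2 + 100*m + 100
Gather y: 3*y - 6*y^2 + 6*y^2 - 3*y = 0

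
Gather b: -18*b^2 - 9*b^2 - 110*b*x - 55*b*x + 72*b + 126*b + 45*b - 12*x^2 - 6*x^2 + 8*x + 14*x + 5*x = -27*b^2 + b*(243 - 165*x) - 18*x^2 + 27*x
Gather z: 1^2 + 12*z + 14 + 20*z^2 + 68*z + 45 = 20*z^2 + 80*z + 60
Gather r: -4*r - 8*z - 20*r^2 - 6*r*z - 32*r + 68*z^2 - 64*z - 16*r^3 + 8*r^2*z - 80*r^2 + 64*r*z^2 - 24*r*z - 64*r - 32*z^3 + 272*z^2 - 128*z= -16*r^3 + r^2*(8*z - 100) + r*(64*z^2 - 30*z - 100) - 32*z^3 + 340*z^2 - 200*z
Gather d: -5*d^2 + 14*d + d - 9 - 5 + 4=-5*d^2 + 15*d - 10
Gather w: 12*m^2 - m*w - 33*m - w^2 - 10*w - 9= 12*m^2 - 33*m - w^2 + w*(-m - 10) - 9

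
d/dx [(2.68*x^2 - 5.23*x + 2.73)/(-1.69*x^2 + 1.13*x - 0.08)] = (-5.8103*x^2 + 8.7986*x - 2.6665)/(2.8561*x^4 - 3.8194*x^3 + 1.5473*x^2 - 0.1808*x + 0.0064)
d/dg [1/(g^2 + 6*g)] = 2*(-g - 3)/(g^2*(g + 6)^2)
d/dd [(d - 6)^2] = 2*d - 12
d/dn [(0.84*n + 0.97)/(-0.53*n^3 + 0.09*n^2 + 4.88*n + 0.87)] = (0.8904*n^3 + 1.4667*n^2 - 0.1746*n - 4.0028)/(0.2809*n^6 - 0.0954*n^5 - 5.1647*n^4 - 0.0438000000000001*n^3 + 23.971*n^2 + 8.4912*n + 0.7569)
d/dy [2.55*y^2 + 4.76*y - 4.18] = 5.1*y + 4.76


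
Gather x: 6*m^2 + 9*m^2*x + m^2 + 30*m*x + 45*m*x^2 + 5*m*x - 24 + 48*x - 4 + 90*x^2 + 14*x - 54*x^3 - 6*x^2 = 7*m^2 - 54*x^3 + x^2*(45*m + 84) + x*(9*m^2 + 35*m + 62) - 28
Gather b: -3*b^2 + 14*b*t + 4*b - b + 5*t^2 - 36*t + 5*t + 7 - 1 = -3*b^2 + b*(14*t + 3) + 5*t^2 - 31*t + 6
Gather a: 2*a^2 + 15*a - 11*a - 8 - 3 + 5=2*a^2 + 4*a - 6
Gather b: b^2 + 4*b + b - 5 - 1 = b^2 + 5*b - 6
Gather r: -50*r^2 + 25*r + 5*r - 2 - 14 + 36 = -50*r^2 + 30*r + 20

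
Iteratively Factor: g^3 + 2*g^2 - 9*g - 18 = (g + 3)*(g^2 - g - 6) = (g - 3)*(g + 3)*(g + 2)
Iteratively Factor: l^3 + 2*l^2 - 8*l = (l)*(l^2 + 2*l - 8) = l*(l - 2)*(l + 4)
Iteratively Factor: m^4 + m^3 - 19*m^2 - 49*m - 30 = (m + 3)*(m^3 - 2*m^2 - 13*m - 10) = (m + 2)*(m + 3)*(m^2 - 4*m - 5) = (m + 1)*(m + 2)*(m + 3)*(m - 5)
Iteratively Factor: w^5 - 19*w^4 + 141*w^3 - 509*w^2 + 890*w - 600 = (w - 5)*(w^4 - 14*w^3 + 71*w^2 - 154*w + 120) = (w - 5)*(w - 3)*(w^3 - 11*w^2 + 38*w - 40) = (w - 5)*(w - 3)*(w - 2)*(w^2 - 9*w + 20) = (w - 5)^2*(w - 3)*(w - 2)*(w - 4)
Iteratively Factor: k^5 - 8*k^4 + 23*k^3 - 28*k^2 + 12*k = (k - 3)*(k^4 - 5*k^3 + 8*k^2 - 4*k) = (k - 3)*(k - 2)*(k^3 - 3*k^2 + 2*k) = (k - 3)*(k - 2)^2*(k^2 - k) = (k - 3)*(k - 2)^2*(k - 1)*(k)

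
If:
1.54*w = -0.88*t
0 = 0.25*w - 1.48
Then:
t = -10.36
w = 5.92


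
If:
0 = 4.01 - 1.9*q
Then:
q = 2.11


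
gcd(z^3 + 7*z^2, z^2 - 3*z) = z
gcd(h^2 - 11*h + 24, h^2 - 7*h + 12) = h - 3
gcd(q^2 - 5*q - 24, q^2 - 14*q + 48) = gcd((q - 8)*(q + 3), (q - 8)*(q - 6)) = q - 8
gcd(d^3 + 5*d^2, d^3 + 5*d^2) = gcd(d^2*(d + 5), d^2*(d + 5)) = d^3 + 5*d^2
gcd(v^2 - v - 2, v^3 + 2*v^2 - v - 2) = v + 1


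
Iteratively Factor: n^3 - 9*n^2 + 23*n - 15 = (n - 3)*(n^2 - 6*n + 5) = (n - 3)*(n - 1)*(n - 5)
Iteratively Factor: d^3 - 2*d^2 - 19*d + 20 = (d + 4)*(d^2 - 6*d + 5) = (d - 5)*(d + 4)*(d - 1)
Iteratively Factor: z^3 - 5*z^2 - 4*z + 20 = (z + 2)*(z^2 - 7*z + 10) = (z - 2)*(z + 2)*(z - 5)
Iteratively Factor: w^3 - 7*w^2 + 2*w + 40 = (w + 2)*(w^2 - 9*w + 20) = (w - 4)*(w + 2)*(w - 5)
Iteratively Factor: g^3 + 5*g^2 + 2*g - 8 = (g - 1)*(g^2 + 6*g + 8) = (g - 1)*(g + 2)*(g + 4)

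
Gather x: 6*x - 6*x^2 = -6*x^2 + 6*x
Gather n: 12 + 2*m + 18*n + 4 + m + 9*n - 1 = 3*m + 27*n + 15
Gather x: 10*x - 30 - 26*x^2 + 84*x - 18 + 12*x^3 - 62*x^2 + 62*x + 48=12*x^3 - 88*x^2 + 156*x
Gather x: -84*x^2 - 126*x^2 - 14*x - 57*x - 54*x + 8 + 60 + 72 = -210*x^2 - 125*x + 140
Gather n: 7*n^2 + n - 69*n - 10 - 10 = 7*n^2 - 68*n - 20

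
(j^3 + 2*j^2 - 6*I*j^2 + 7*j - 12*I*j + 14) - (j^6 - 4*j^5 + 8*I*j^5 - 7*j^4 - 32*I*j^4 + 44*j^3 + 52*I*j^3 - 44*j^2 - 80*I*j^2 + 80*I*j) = -j^6 + 4*j^5 - 8*I*j^5 + 7*j^4 + 32*I*j^4 - 43*j^3 - 52*I*j^3 + 46*j^2 + 74*I*j^2 + 7*j - 92*I*j + 14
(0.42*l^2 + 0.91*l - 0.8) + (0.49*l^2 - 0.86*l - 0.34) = 0.91*l^2 + 0.05*l - 1.14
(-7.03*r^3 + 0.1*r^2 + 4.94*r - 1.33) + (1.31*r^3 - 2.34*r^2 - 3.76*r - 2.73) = -5.72*r^3 - 2.24*r^2 + 1.18*r - 4.06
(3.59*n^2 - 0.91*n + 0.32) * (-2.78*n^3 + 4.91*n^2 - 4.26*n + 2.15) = -9.9802*n^5 + 20.1567*n^4 - 20.6511*n^3 + 13.1663*n^2 - 3.3197*n + 0.688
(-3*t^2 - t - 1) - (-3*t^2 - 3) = 2 - t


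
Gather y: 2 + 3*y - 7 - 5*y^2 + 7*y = -5*y^2 + 10*y - 5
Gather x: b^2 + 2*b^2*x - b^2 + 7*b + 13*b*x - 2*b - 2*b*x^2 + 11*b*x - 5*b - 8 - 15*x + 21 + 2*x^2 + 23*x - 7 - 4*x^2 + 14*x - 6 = x^2*(-2*b - 2) + x*(2*b^2 + 24*b + 22)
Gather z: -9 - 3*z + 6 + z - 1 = -2*z - 4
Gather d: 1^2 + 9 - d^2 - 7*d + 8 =-d^2 - 7*d + 18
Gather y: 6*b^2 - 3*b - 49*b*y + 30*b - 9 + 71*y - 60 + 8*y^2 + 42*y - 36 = 6*b^2 + 27*b + 8*y^2 + y*(113 - 49*b) - 105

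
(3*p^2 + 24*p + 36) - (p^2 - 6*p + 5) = 2*p^2 + 30*p + 31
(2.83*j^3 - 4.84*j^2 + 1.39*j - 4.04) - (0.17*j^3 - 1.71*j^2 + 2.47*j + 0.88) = 2.66*j^3 - 3.13*j^2 - 1.08*j - 4.92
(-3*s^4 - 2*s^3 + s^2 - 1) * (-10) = 30*s^4 + 20*s^3 - 10*s^2 + 10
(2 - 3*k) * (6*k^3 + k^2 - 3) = -18*k^4 + 9*k^3 + 2*k^2 + 9*k - 6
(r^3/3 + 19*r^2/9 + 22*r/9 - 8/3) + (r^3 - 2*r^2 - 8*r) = 4*r^3/3 + r^2/9 - 50*r/9 - 8/3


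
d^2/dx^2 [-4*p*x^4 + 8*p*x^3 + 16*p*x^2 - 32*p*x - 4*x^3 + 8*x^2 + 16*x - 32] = -48*p*x^2 + 48*p*x + 32*p - 24*x + 16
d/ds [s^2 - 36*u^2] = 2*s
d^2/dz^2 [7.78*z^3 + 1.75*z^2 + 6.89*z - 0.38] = 46.68*z + 3.5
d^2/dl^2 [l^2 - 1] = 2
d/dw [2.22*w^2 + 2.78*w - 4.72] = 4.44*w + 2.78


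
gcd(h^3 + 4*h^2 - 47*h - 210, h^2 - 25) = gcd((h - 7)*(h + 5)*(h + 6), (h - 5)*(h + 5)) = h + 5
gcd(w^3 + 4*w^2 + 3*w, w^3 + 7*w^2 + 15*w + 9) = w^2 + 4*w + 3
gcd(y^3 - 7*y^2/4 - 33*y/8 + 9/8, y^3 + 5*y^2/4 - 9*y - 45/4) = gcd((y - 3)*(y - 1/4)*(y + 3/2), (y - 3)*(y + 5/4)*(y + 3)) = y - 3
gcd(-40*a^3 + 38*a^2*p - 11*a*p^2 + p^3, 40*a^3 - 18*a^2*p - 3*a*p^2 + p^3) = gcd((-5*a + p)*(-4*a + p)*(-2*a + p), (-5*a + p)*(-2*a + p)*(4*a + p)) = 10*a^2 - 7*a*p + p^2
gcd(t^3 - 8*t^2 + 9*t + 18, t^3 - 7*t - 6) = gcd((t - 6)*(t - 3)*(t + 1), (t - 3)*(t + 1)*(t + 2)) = t^2 - 2*t - 3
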